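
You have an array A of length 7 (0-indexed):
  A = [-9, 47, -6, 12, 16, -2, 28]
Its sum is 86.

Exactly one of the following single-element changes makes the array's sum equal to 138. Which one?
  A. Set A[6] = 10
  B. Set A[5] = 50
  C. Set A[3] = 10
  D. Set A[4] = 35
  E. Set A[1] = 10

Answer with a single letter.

Option A: A[6] 28->10, delta=-18, new_sum=86+(-18)=68
Option B: A[5] -2->50, delta=52, new_sum=86+(52)=138 <-- matches target
Option C: A[3] 12->10, delta=-2, new_sum=86+(-2)=84
Option D: A[4] 16->35, delta=19, new_sum=86+(19)=105
Option E: A[1] 47->10, delta=-37, new_sum=86+(-37)=49

Answer: B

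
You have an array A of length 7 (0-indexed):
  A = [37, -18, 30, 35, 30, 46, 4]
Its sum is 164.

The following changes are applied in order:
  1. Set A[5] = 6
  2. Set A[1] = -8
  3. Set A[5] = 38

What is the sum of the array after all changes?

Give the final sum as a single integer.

Answer: 166

Derivation:
Initial sum: 164
Change 1: A[5] 46 -> 6, delta = -40, sum = 124
Change 2: A[1] -18 -> -8, delta = 10, sum = 134
Change 3: A[5] 6 -> 38, delta = 32, sum = 166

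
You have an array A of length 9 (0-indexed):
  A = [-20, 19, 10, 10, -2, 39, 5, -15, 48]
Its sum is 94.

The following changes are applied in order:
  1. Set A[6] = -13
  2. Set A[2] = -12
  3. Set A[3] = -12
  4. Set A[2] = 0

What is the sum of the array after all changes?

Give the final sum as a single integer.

Answer: 44

Derivation:
Initial sum: 94
Change 1: A[6] 5 -> -13, delta = -18, sum = 76
Change 2: A[2] 10 -> -12, delta = -22, sum = 54
Change 3: A[3] 10 -> -12, delta = -22, sum = 32
Change 4: A[2] -12 -> 0, delta = 12, sum = 44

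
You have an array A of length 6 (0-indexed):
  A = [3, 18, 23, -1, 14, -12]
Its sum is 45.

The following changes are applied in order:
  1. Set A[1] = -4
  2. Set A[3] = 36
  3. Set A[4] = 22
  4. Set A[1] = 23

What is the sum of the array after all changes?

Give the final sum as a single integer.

Initial sum: 45
Change 1: A[1] 18 -> -4, delta = -22, sum = 23
Change 2: A[3] -1 -> 36, delta = 37, sum = 60
Change 3: A[4] 14 -> 22, delta = 8, sum = 68
Change 4: A[1] -4 -> 23, delta = 27, sum = 95

Answer: 95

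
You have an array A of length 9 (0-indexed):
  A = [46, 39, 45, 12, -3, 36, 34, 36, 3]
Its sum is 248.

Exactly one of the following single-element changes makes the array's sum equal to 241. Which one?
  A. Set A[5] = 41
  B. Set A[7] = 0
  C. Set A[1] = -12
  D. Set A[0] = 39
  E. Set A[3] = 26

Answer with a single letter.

Option A: A[5] 36->41, delta=5, new_sum=248+(5)=253
Option B: A[7] 36->0, delta=-36, new_sum=248+(-36)=212
Option C: A[1] 39->-12, delta=-51, new_sum=248+(-51)=197
Option D: A[0] 46->39, delta=-7, new_sum=248+(-7)=241 <-- matches target
Option E: A[3] 12->26, delta=14, new_sum=248+(14)=262

Answer: D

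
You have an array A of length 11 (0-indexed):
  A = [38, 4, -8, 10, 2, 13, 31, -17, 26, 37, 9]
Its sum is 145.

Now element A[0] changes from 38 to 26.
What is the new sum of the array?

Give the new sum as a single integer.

Answer: 133

Derivation:
Old value at index 0: 38
New value at index 0: 26
Delta = 26 - 38 = -12
New sum = old_sum + delta = 145 + (-12) = 133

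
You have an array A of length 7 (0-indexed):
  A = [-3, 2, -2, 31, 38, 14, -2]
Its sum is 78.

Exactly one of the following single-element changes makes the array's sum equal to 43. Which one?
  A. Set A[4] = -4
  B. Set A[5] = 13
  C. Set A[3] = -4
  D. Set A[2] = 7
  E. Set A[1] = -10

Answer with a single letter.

Answer: C

Derivation:
Option A: A[4] 38->-4, delta=-42, new_sum=78+(-42)=36
Option B: A[5] 14->13, delta=-1, new_sum=78+(-1)=77
Option C: A[3] 31->-4, delta=-35, new_sum=78+(-35)=43 <-- matches target
Option D: A[2] -2->7, delta=9, new_sum=78+(9)=87
Option E: A[1] 2->-10, delta=-12, new_sum=78+(-12)=66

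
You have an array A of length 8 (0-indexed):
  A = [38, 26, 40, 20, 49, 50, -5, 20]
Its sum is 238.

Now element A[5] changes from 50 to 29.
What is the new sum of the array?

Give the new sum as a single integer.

Answer: 217

Derivation:
Old value at index 5: 50
New value at index 5: 29
Delta = 29 - 50 = -21
New sum = old_sum + delta = 238 + (-21) = 217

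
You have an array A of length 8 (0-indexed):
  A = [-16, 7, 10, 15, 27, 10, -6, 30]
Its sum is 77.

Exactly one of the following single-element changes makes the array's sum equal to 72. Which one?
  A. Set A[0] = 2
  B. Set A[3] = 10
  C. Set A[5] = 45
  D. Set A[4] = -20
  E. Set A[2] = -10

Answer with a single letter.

Option A: A[0] -16->2, delta=18, new_sum=77+(18)=95
Option B: A[3] 15->10, delta=-5, new_sum=77+(-5)=72 <-- matches target
Option C: A[5] 10->45, delta=35, new_sum=77+(35)=112
Option D: A[4] 27->-20, delta=-47, new_sum=77+(-47)=30
Option E: A[2] 10->-10, delta=-20, new_sum=77+(-20)=57

Answer: B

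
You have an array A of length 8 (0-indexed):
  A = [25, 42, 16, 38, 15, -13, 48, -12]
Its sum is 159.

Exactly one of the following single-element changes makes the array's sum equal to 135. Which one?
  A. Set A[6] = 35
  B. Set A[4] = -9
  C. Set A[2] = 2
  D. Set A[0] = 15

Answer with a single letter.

Option A: A[6] 48->35, delta=-13, new_sum=159+(-13)=146
Option B: A[4] 15->-9, delta=-24, new_sum=159+(-24)=135 <-- matches target
Option C: A[2] 16->2, delta=-14, new_sum=159+(-14)=145
Option D: A[0] 25->15, delta=-10, new_sum=159+(-10)=149

Answer: B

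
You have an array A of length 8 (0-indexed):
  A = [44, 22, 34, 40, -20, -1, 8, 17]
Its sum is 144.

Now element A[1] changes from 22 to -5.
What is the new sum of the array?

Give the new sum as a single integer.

Old value at index 1: 22
New value at index 1: -5
Delta = -5 - 22 = -27
New sum = old_sum + delta = 144 + (-27) = 117

Answer: 117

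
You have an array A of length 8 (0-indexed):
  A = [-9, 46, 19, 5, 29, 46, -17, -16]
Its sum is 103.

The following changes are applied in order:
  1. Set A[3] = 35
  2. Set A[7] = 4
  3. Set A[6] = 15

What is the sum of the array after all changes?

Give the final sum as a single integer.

Answer: 185

Derivation:
Initial sum: 103
Change 1: A[3] 5 -> 35, delta = 30, sum = 133
Change 2: A[7] -16 -> 4, delta = 20, sum = 153
Change 3: A[6] -17 -> 15, delta = 32, sum = 185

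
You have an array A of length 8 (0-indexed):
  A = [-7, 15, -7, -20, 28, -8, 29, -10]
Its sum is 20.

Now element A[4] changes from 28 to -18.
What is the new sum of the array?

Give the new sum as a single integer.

Old value at index 4: 28
New value at index 4: -18
Delta = -18 - 28 = -46
New sum = old_sum + delta = 20 + (-46) = -26

Answer: -26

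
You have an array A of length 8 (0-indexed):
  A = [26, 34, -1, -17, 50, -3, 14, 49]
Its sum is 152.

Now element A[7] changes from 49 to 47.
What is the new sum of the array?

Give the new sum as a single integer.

Old value at index 7: 49
New value at index 7: 47
Delta = 47 - 49 = -2
New sum = old_sum + delta = 152 + (-2) = 150

Answer: 150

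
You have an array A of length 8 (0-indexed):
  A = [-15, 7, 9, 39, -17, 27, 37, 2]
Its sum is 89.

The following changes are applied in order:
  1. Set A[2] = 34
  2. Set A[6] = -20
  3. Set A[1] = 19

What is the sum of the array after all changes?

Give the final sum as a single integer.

Initial sum: 89
Change 1: A[2] 9 -> 34, delta = 25, sum = 114
Change 2: A[6] 37 -> -20, delta = -57, sum = 57
Change 3: A[1] 7 -> 19, delta = 12, sum = 69

Answer: 69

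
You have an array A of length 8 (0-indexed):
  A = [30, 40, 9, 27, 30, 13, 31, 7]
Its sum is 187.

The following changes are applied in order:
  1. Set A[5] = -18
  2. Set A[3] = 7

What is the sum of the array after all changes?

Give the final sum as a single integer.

Answer: 136

Derivation:
Initial sum: 187
Change 1: A[5] 13 -> -18, delta = -31, sum = 156
Change 2: A[3] 27 -> 7, delta = -20, sum = 136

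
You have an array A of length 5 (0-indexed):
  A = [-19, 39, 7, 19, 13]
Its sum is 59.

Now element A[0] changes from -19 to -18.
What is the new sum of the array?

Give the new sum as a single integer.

Old value at index 0: -19
New value at index 0: -18
Delta = -18 - -19 = 1
New sum = old_sum + delta = 59 + (1) = 60

Answer: 60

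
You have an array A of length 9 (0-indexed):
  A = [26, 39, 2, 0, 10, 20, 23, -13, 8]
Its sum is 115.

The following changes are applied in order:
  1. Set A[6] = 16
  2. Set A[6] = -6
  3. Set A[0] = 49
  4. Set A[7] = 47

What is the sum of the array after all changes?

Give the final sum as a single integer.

Answer: 169

Derivation:
Initial sum: 115
Change 1: A[6] 23 -> 16, delta = -7, sum = 108
Change 2: A[6] 16 -> -6, delta = -22, sum = 86
Change 3: A[0] 26 -> 49, delta = 23, sum = 109
Change 4: A[7] -13 -> 47, delta = 60, sum = 169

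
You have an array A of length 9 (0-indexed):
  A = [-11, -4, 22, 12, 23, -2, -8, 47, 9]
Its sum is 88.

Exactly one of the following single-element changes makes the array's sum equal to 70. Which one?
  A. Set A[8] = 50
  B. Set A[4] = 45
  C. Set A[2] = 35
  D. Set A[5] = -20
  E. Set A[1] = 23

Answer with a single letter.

Option A: A[8] 9->50, delta=41, new_sum=88+(41)=129
Option B: A[4] 23->45, delta=22, new_sum=88+(22)=110
Option C: A[2] 22->35, delta=13, new_sum=88+(13)=101
Option D: A[5] -2->-20, delta=-18, new_sum=88+(-18)=70 <-- matches target
Option E: A[1] -4->23, delta=27, new_sum=88+(27)=115

Answer: D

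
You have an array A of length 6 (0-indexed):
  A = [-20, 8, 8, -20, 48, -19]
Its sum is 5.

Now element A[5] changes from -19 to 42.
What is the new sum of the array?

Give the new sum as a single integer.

Old value at index 5: -19
New value at index 5: 42
Delta = 42 - -19 = 61
New sum = old_sum + delta = 5 + (61) = 66

Answer: 66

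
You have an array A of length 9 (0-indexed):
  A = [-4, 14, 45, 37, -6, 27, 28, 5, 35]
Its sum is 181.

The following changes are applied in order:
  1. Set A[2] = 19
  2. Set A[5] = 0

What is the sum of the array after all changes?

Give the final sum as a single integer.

Answer: 128

Derivation:
Initial sum: 181
Change 1: A[2] 45 -> 19, delta = -26, sum = 155
Change 2: A[5] 27 -> 0, delta = -27, sum = 128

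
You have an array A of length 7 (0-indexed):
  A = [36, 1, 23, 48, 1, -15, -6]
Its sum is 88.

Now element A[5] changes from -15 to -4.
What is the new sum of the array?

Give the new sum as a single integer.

Answer: 99

Derivation:
Old value at index 5: -15
New value at index 5: -4
Delta = -4 - -15 = 11
New sum = old_sum + delta = 88 + (11) = 99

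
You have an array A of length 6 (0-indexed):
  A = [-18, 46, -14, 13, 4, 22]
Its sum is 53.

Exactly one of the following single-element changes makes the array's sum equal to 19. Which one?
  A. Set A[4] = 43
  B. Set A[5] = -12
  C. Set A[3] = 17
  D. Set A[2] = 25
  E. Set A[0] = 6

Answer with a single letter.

Answer: B

Derivation:
Option A: A[4] 4->43, delta=39, new_sum=53+(39)=92
Option B: A[5] 22->-12, delta=-34, new_sum=53+(-34)=19 <-- matches target
Option C: A[3] 13->17, delta=4, new_sum=53+(4)=57
Option D: A[2] -14->25, delta=39, new_sum=53+(39)=92
Option E: A[0] -18->6, delta=24, new_sum=53+(24)=77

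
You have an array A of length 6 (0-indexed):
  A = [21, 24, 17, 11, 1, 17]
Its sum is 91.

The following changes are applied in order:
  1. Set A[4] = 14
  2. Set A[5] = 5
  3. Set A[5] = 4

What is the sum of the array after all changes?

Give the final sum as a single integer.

Answer: 91

Derivation:
Initial sum: 91
Change 1: A[4] 1 -> 14, delta = 13, sum = 104
Change 2: A[5] 17 -> 5, delta = -12, sum = 92
Change 3: A[5] 5 -> 4, delta = -1, sum = 91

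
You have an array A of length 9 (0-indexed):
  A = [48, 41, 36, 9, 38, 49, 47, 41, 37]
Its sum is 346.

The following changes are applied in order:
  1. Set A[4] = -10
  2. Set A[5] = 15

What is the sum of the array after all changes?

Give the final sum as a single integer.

Initial sum: 346
Change 1: A[4] 38 -> -10, delta = -48, sum = 298
Change 2: A[5] 49 -> 15, delta = -34, sum = 264

Answer: 264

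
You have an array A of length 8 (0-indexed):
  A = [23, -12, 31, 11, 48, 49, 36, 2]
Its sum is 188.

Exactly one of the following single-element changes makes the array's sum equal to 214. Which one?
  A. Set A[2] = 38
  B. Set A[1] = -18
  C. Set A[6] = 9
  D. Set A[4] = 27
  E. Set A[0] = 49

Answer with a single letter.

Option A: A[2] 31->38, delta=7, new_sum=188+(7)=195
Option B: A[1] -12->-18, delta=-6, new_sum=188+(-6)=182
Option C: A[6] 36->9, delta=-27, new_sum=188+(-27)=161
Option D: A[4] 48->27, delta=-21, new_sum=188+(-21)=167
Option E: A[0] 23->49, delta=26, new_sum=188+(26)=214 <-- matches target

Answer: E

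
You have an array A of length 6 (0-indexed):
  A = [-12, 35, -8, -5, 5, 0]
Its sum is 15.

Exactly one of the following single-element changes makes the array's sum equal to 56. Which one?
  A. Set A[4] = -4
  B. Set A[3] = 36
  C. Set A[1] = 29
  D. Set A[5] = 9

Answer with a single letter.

Answer: B

Derivation:
Option A: A[4] 5->-4, delta=-9, new_sum=15+(-9)=6
Option B: A[3] -5->36, delta=41, new_sum=15+(41)=56 <-- matches target
Option C: A[1] 35->29, delta=-6, new_sum=15+(-6)=9
Option D: A[5] 0->9, delta=9, new_sum=15+(9)=24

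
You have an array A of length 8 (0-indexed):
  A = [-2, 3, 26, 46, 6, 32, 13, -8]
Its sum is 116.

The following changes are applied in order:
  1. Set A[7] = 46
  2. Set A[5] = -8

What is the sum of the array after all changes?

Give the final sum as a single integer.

Answer: 130

Derivation:
Initial sum: 116
Change 1: A[7] -8 -> 46, delta = 54, sum = 170
Change 2: A[5] 32 -> -8, delta = -40, sum = 130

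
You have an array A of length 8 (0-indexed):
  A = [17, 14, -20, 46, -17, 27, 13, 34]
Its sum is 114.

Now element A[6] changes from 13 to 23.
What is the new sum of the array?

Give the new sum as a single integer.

Answer: 124

Derivation:
Old value at index 6: 13
New value at index 6: 23
Delta = 23 - 13 = 10
New sum = old_sum + delta = 114 + (10) = 124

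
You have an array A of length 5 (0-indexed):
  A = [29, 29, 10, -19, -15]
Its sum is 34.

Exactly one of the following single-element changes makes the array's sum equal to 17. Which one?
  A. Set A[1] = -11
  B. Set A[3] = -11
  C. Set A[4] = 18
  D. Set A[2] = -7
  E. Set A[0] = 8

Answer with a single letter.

Option A: A[1] 29->-11, delta=-40, new_sum=34+(-40)=-6
Option B: A[3] -19->-11, delta=8, new_sum=34+(8)=42
Option C: A[4] -15->18, delta=33, new_sum=34+(33)=67
Option D: A[2] 10->-7, delta=-17, new_sum=34+(-17)=17 <-- matches target
Option E: A[0] 29->8, delta=-21, new_sum=34+(-21)=13

Answer: D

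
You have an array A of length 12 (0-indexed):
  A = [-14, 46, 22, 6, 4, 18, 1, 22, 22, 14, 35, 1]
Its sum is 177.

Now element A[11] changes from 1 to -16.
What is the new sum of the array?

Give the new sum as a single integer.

Answer: 160

Derivation:
Old value at index 11: 1
New value at index 11: -16
Delta = -16 - 1 = -17
New sum = old_sum + delta = 177 + (-17) = 160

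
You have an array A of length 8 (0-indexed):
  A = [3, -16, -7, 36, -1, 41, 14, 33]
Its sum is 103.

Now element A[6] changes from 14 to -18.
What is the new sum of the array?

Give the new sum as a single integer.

Old value at index 6: 14
New value at index 6: -18
Delta = -18 - 14 = -32
New sum = old_sum + delta = 103 + (-32) = 71

Answer: 71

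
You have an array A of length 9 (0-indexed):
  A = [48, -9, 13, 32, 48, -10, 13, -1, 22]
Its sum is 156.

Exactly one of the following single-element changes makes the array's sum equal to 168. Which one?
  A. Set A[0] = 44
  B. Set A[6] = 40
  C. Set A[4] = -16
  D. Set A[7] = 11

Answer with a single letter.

Answer: D

Derivation:
Option A: A[0] 48->44, delta=-4, new_sum=156+(-4)=152
Option B: A[6] 13->40, delta=27, new_sum=156+(27)=183
Option C: A[4] 48->-16, delta=-64, new_sum=156+(-64)=92
Option D: A[7] -1->11, delta=12, new_sum=156+(12)=168 <-- matches target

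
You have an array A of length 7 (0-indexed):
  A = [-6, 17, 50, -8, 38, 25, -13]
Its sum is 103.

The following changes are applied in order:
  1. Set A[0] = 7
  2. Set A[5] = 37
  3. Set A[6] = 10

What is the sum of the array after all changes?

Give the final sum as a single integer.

Initial sum: 103
Change 1: A[0] -6 -> 7, delta = 13, sum = 116
Change 2: A[5] 25 -> 37, delta = 12, sum = 128
Change 3: A[6] -13 -> 10, delta = 23, sum = 151

Answer: 151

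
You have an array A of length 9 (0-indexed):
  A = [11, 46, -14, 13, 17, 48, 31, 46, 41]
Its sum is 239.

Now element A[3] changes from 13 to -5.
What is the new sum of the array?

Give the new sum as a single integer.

Answer: 221

Derivation:
Old value at index 3: 13
New value at index 3: -5
Delta = -5 - 13 = -18
New sum = old_sum + delta = 239 + (-18) = 221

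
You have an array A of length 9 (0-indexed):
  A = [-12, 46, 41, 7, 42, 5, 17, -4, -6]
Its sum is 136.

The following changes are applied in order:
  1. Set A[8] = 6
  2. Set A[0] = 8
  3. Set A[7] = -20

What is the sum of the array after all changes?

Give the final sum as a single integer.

Initial sum: 136
Change 1: A[8] -6 -> 6, delta = 12, sum = 148
Change 2: A[0] -12 -> 8, delta = 20, sum = 168
Change 3: A[7] -4 -> -20, delta = -16, sum = 152

Answer: 152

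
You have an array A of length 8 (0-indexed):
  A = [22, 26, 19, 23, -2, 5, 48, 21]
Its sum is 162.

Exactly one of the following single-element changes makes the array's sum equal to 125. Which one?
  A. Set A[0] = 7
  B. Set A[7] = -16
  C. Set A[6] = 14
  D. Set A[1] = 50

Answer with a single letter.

Option A: A[0] 22->7, delta=-15, new_sum=162+(-15)=147
Option B: A[7] 21->-16, delta=-37, new_sum=162+(-37)=125 <-- matches target
Option C: A[6] 48->14, delta=-34, new_sum=162+(-34)=128
Option D: A[1] 26->50, delta=24, new_sum=162+(24)=186

Answer: B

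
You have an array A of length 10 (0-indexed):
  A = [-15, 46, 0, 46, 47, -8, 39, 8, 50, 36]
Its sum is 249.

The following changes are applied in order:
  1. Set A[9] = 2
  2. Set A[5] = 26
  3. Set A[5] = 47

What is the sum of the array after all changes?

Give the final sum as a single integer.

Initial sum: 249
Change 1: A[9] 36 -> 2, delta = -34, sum = 215
Change 2: A[5] -8 -> 26, delta = 34, sum = 249
Change 3: A[5] 26 -> 47, delta = 21, sum = 270

Answer: 270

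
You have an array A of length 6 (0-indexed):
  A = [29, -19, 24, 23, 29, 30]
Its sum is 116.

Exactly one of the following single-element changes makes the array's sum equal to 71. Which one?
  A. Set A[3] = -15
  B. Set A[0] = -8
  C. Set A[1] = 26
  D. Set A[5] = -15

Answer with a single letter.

Answer: D

Derivation:
Option A: A[3] 23->-15, delta=-38, new_sum=116+(-38)=78
Option B: A[0] 29->-8, delta=-37, new_sum=116+(-37)=79
Option C: A[1] -19->26, delta=45, new_sum=116+(45)=161
Option D: A[5] 30->-15, delta=-45, new_sum=116+(-45)=71 <-- matches target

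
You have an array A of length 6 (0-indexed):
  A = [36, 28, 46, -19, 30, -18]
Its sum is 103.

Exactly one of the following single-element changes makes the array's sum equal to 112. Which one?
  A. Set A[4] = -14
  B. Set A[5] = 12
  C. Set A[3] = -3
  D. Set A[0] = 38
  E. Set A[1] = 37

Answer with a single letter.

Answer: E

Derivation:
Option A: A[4] 30->-14, delta=-44, new_sum=103+(-44)=59
Option B: A[5] -18->12, delta=30, new_sum=103+(30)=133
Option C: A[3] -19->-3, delta=16, new_sum=103+(16)=119
Option D: A[0] 36->38, delta=2, new_sum=103+(2)=105
Option E: A[1] 28->37, delta=9, new_sum=103+(9)=112 <-- matches target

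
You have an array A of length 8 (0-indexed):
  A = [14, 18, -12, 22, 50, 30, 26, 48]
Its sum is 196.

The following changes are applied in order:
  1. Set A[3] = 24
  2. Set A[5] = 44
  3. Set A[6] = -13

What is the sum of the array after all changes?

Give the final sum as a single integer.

Answer: 173

Derivation:
Initial sum: 196
Change 1: A[3] 22 -> 24, delta = 2, sum = 198
Change 2: A[5] 30 -> 44, delta = 14, sum = 212
Change 3: A[6] 26 -> -13, delta = -39, sum = 173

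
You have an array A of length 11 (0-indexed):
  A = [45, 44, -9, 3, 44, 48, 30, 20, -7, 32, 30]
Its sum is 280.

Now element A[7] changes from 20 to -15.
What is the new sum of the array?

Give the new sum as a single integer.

Answer: 245

Derivation:
Old value at index 7: 20
New value at index 7: -15
Delta = -15 - 20 = -35
New sum = old_sum + delta = 280 + (-35) = 245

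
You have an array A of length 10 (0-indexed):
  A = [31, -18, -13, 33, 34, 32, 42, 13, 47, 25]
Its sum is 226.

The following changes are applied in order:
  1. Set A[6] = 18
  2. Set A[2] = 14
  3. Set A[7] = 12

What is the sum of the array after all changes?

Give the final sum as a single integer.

Answer: 228

Derivation:
Initial sum: 226
Change 1: A[6] 42 -> 18, delta = -24, sum = 202
Change 2: A[2] -13 -> 14, delta = 27, sum = 229
Change 3: A[7] 13 -> 12, delta = -1, sum = 228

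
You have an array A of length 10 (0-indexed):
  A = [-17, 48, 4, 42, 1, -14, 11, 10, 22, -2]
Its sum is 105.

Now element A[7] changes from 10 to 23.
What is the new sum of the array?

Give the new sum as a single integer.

Answer: 118

Derivation:
Old value at index 7: 10
New value at index 7: 23
Delta = 23 - 10 = 13
New sum = old_sum + delta = 105 + (13) = 118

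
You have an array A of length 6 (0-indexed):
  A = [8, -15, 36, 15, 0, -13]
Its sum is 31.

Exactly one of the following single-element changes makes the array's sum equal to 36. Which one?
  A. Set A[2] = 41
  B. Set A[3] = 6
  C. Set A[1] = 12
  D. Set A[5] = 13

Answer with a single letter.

Answer: A

Derivation:
Option A: A[2] 36->41, delta=5, new_sum=31+(5)=36 <-- matches target
Option B: A[3] 15->6, delta=-9, new_sum=31+(-9)=22
Option C: A[1] -15->12, delta=27, new_sum=31+(27)=58
Option D: A[5] -13->13, delta=26, new_sum=31+(26)=57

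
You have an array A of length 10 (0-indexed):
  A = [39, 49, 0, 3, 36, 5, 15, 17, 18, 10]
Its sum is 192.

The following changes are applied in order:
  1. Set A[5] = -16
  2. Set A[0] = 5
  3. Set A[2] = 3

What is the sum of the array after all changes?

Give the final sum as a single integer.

Initial sum: 192
Change 1: A[5] 5 -> -16, delta = -21, sum = 171
Change 2: A[0] 39 -> 5, delta = -34, sum = 137
Change 3: A[2] 0 -> 3, delta = 3, sum = 140

Answer: 140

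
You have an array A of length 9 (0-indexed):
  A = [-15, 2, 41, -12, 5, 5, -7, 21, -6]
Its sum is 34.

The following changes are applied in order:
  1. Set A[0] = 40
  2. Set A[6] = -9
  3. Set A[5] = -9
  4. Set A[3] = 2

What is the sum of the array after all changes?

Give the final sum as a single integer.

Initial sum: 34
Change 1: A[0] -15 -> 40, delta = 55, sum = 89
Change 2: A[6] -7 -> -9, delta = -2, sum = 87
Change 3: A[5] 5 -> -9, delta = -14, sum = 73
Change 4: A[3] -12 -> 2, delta = 14, sum = 87

Answer: 87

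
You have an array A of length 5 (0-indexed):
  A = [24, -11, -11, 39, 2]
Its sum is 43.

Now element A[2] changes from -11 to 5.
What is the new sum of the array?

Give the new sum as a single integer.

Answer: 59

Derivation:
Old value at index 2: -11
New value at index 2: 5
Delta = 5 - -11 = 16
New sum = old_sum + delta = 43 + (16) = 59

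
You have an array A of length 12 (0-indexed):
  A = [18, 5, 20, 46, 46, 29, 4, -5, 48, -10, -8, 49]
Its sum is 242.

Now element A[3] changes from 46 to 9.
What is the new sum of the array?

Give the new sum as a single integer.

Answer: 205

Derivation:
Old value at index 3: 46
New value at index 3: 9
Delta = 9 - 46 = -37
New sum = old_sum + delta = 242 + (-37) = 205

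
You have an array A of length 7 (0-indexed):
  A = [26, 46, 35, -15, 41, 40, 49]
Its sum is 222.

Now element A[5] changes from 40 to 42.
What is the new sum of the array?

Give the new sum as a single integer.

Old value at index 5: 40
New value at index 5: 42
Delta = 42 - 40 = 2
New sum = old_sum + delta = 222 + (2) = 224

Answer: 224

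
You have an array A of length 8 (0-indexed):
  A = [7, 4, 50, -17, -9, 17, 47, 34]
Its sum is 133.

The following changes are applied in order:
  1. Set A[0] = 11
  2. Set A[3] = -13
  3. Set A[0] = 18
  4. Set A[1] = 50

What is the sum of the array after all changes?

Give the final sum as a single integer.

Answer: 194

Derivation:
Initial sum: 133
Change 1: A[0] 7 -> 11, delta = 4, sum = 137
Change 2: A[3] -17 -> -13, delta = 4, sum = 141
Change 3: A[0] 11 -> 18, delta = 7, sum = 148
Change 4: A[1] 4 -> 50, delta = 46, sum = 194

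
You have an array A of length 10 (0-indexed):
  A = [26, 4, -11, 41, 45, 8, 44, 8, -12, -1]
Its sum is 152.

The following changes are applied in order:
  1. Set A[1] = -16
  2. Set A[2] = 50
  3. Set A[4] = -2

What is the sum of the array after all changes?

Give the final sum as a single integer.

Initial sum: 152
Change 1: A[1] 4 -> -16, delta = -20, sum = 132
Change 2: A[2] -11 -> 50, delta = 61, sum = 193
Change 3: A[4] 45 -> -2, delta = -47, sum = 146

Answer: 146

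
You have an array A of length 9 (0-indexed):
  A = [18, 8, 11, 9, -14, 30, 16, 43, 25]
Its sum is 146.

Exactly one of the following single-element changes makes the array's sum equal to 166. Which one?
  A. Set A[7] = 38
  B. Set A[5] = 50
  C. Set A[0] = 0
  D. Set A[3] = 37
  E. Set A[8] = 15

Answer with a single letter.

Option A: A[7] 43->38, delta=-5, new_sum=146+(-5)=141
Option B: A[5] 30->50, delta=20, new_sum=146+(20)=166 <-- matches target
Option C: A[0] 18->0, delta=-18, new_sum=146+(-18)=128
Option D: A[3] 9->37, delta=28, new_sum=146+(28)=174
Option E: A[8] 25->15, delta=-10, new_sum=146+(-10)=136

Answer: B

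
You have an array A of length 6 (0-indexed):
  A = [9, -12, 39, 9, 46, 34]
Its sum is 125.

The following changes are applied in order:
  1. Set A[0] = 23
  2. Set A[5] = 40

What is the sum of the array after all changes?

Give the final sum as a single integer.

Initial sum: 125
Change 1: A[0] 9 -> 23, delta = 14, sum = 139
Change 2: A[5] 34 -> 40, delta = 6, sum = 145

Answer: 145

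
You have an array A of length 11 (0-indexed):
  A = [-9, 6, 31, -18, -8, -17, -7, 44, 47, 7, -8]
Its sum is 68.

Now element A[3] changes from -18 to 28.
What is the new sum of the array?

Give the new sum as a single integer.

Old value at index 3: -18
New value at index 3: 28
Delta = 28 - -18 = 46
New sum = old_sum + delta = 68 + (46) = 114

Answer: 114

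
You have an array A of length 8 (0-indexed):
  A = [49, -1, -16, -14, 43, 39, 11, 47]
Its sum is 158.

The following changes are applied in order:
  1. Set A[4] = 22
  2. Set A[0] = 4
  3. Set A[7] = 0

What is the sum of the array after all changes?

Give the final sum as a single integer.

Answer: 45

Derivation:
Initial sum: 158
Change 1: A[4] 43 -> 22, delta = -21, sum = 137
Change 2: A[0] 49 -> 4, delta = -45, sum = 92
Change 3: A[7] 47 -> 0, delta = -47, sum = 45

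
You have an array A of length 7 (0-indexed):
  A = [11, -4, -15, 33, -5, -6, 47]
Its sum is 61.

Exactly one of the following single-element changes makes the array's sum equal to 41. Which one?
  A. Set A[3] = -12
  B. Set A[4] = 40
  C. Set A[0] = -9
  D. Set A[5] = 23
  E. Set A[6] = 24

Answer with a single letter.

Option A: A[3] 33->-12, delta=-45, new_sum=61+(-45)=16
Option B: A[4] -5->40, delta=45, new_sum=61+(45)=106
Option C: A[0] 11->-9, delta=-20, new_sum=61+(-20)=41 <-- matches target
Option D: A[5] -6->23, delta=29, new_sum=61+(29)=90
Option E: A[6] 47->24, delta=-23, new_sum=61+(-23)=38

Answer: C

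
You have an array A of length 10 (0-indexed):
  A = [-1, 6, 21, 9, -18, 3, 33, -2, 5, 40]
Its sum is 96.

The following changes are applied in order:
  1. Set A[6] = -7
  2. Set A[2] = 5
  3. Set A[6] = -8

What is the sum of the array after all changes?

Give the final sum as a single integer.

Answer: 39

Derivation:
Initial sum: 96
Change 1: A[6] 33 -> -7, delta = -40, sum = 56
Change 2: A[2] 21 -> 5, delta = -16, sum = 40
Change 3: A[6] -7 -> -8, delta = -1, sum = 39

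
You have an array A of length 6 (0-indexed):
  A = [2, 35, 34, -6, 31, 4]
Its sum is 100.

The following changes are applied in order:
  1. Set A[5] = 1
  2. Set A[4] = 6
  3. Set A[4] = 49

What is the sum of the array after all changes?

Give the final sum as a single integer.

Answer: 115

Derivation:
Initial sum: 100
Change 1: A[5] 4 -> 1, delta = -3, sum = 97
Change 2: A[4] 31 -> 6, delta = -25, sum = 72
Change 3: A[4] 6 -> 49, delta = 43, sum = 115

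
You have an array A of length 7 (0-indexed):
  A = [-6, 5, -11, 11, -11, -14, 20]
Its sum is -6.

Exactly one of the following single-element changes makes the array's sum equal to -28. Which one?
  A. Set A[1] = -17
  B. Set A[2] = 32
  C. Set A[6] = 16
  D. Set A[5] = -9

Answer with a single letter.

Answer: A

Derivation:
Option A: A[1] 5->-17, delta=-22, new_sum=-6+(-22)=-28 <-- matches target
Option B: A[2] -11->32, delta=43, new_sum=-6+(43)=37
Option C: A[6] 20->16, delta=-4, new_sum=-6+(-4)=-10
Option D: A[5] -14->-9, delta=5, new_sum=-6+(5)=-1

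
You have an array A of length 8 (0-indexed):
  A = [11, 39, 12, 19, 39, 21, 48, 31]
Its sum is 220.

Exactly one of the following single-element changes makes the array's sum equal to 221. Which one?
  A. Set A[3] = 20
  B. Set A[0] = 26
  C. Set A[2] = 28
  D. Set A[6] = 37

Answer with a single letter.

Option A: A[3] 19->20, delta=1, new_sum=220+(1)=221 <-- matches target
Option B: A[0] 11->26, delta=15, new_sum=220+(15)=235
Option C: A[2] 12->28, delta=16, new_sum=220+(16)=236
Option D: A[6] 48->37, delta=-11, new_sum=220+(-11)=209

Answer: A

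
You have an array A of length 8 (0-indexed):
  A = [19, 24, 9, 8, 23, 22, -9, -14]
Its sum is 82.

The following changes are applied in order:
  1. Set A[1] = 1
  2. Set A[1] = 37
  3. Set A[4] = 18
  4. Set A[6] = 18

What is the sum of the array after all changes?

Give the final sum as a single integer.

Initial sum: 82
Change 1: A[1] 24 -> 1, delta = -23, sum = 59
Change 2: A[1] 1 -> 37, delta = 36, sum = 95
Change 3: A[4] 23 -> 18, delta = -5, sum = 90
Change 4: A[6] -9 -> 18, delta = 27, sum = 117

Answer: 117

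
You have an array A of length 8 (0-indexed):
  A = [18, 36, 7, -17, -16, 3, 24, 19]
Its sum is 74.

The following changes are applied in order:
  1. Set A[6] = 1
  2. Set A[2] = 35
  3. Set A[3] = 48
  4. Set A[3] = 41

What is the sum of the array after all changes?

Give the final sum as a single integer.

Answer: 137

Derivation:
Initial sum: 74
Change 1: A[6] 24 -> 1, delta = -23, sum = 51
Change 2: A[2] 7 -> 35, delta = 28, sum = 79
Change 3: A[3] -17 -> 48, delta = 65, sum = 144
Change 4: A[3] 48 -> 41, delta = -7, sum = 137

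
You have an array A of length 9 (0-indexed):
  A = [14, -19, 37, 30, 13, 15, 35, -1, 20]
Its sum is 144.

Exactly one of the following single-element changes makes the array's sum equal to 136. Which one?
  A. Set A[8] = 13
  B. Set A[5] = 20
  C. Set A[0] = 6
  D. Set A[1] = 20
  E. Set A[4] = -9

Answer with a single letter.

Option A: A[8] 20->13, delta=-7, new_sum=144+(-7)=137
Option B: A[5] 15->20, delta=5, new_sum=144+(5)=149
Option C: A[0] 14->6, delta=-8, new_sum=144+(-8)=136 <-- matches target
Option D: A[1] -19->20, delta=39, new_sum=144+(39)=183
Option E: A[4] 13->-9, delta=-22, new_sum=144+(-22)=122

Answer: C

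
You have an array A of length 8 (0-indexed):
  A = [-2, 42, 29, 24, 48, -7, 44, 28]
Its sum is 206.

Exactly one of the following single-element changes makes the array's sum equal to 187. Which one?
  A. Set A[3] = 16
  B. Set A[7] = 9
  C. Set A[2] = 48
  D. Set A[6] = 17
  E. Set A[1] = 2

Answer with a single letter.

Option A: A[3] 24->16, delta=-8, new_sum=206+(-8)=198
Option B: A[7] 28->9, delta=-19, new_sum=206+(-19)=187 <-- matches target
Option C: A[2] 29->48, delta=19, new_sum=206+(19)=225
Option D: A[6] 44->17, delta=-27, new_sum=206+(-27)=179
Option E: A[1] 42->2, delta=-40, new_sum=206+(-40)=166

Answer: B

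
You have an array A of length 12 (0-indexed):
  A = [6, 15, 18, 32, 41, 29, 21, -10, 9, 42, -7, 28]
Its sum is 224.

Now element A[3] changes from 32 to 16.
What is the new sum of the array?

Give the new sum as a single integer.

Old value at index 3: 32
New value at index 3: 16
Delta = 16 - 32 = -16
New sum = old_sum + delta = 224 + (-16) = 208

Answer: 208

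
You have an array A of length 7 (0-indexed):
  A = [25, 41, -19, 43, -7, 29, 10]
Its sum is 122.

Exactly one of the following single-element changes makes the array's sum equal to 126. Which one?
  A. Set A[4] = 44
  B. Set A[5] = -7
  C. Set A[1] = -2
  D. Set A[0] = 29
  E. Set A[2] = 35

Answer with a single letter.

Answer: D

Derivation:
Option A: A[4] -7->44, delta=51, new_sum=122+(51)=173
Option B: A[5] 29->-7, delta=-36, new_sum=122+(-36)=86
Option C: A[1] 41->-2, delta=-43, new_sum=122+(-43)=79
Option D: A[0] 25->29, delta=4, new_sum=122+(4)=126 <-- matches target
Option E: A[2] -19->35, delta=54, new_sum=122+(54)=176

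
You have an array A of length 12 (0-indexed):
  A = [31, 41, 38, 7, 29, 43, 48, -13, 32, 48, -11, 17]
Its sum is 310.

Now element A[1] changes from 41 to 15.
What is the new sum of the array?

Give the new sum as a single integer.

Old value at index 1: 41
New value at index 1: 15
Delta = 15 - 41 = -26
New sum = old_sum + delta = 310 + (-26) = 284

Answer: 284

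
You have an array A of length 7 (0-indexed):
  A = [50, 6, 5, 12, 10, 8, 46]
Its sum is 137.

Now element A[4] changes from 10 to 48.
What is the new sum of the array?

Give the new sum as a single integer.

Old value at index 4: 10
New value at index 4: 48
Delta = 48 - 10 = 38
New sum = old_sum + delta = 137 + (38) = 175

Answer: 175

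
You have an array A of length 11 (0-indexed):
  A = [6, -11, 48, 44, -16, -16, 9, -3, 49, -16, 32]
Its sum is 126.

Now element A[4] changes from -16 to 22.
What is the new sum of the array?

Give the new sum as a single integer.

Answer: 164

Derivation:
Old value at index 4: -16
New value at index 4: 22
Delta = 22 - -16 = 38
New sum = old_sum + delta = 126 + (38) = 164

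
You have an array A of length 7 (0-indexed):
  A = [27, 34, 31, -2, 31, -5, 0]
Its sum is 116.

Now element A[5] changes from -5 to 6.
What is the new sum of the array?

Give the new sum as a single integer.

Answer: 127

Derivation:
Old value at index 5: -5
New value at index 5: 6
Delta = 6 - -5 = 11
New sum = old_sum + delta = 116 + (11) = 127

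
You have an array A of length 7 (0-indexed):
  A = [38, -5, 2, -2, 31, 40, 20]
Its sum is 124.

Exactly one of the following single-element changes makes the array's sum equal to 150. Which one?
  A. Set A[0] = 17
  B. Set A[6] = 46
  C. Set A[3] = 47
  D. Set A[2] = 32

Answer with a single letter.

Answer: B

Derivation:
Option A: A[0] 38->17, delta=-21, new_sum=124+(-21)=103
Option B: A[6] 20->46, delta=26, new_sum=124+(26)=150 <-- matches target
Option C: A[3] -2->47, delta=49, new_sum=124+(49)=173
Option D: A[2] 2->32, delta=30, new_sum=124+(30)=154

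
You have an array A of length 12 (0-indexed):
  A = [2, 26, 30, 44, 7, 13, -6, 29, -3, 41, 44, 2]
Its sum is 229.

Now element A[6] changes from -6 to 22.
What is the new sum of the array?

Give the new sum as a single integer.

Answer: 257

Derivation:
Old value at index 6: -6
New value at index 6: 22
Delta = 22 - -6 = 28
New sum = old_sum + delta = 229 + (28) = 257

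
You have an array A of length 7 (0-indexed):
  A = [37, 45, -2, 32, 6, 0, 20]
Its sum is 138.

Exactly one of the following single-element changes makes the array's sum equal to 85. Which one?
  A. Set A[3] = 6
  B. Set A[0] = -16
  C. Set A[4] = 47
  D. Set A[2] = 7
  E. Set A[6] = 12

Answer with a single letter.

Answer: B

Derivation:
Option A: A[3] 32->6, delta=-26, new_sum=138+(-26)=112
Option B: A[0] 37->-16, delta=-53, new_sum=138+(-53)=85 <-- matches target
Option C: A[4] 6->47, delta=41, new_sum=138+(41)=179
Option D: A[2] -2->7, delta=9, new_sum=138+(9)=147
Option E: A[6] 20->12, delta=-8, new_sum=138+(-8)=130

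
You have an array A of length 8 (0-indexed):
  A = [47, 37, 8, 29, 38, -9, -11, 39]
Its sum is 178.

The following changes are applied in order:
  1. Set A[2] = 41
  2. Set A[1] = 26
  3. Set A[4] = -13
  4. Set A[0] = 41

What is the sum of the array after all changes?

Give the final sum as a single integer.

Initial sum: 178
Change 1: A[2] 8 -> 41, delta = 33, sum = 211
Change 2: A[1] 37 -> 26, delta = -11, sum = 200
Change 3: A[4] 38 -> -13, delta = -51, sum = 149
Change 4: A[0] 47 -> 41, delta = -6, sum = 143

Answer: 143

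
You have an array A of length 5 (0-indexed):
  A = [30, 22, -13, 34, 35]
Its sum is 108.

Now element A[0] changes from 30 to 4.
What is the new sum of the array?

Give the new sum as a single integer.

Old value at index 0: 30
New value at index 0: 4
Delta = 4 - 30 = -26
New sum = old_sum + delta = 108 + (-26) = 82

Answer: 82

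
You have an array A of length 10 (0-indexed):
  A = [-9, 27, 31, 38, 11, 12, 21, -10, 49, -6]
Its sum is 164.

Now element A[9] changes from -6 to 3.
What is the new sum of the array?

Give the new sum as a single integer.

Old value at index 9: -6
New value at index 9: 3
Delta = 3 - -6 = 9
New sum = old_sum + delta = 164 + (9) = 173

Answer: 173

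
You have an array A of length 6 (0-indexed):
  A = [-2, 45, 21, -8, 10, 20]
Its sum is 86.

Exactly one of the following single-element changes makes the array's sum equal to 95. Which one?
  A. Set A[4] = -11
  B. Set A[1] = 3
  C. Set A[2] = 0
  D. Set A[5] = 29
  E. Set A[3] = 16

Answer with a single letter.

Answer: D

Derivation:
Option A: A[4] 10->-11, delta=-21, new_sum=86+(-21)=65
Option B: A[1] 45->3, delta=-42, new_sum=86+(-42)=44
Option C: A[2] 21->0, delta=-21, new_sum=86+(-21)=65
Option D: A[5] 20->29, delta=9, new_sum=86+(9)=95 <-- matches target
Option E: A[3] -8->16, delta=24, new_sum=86+(24)=110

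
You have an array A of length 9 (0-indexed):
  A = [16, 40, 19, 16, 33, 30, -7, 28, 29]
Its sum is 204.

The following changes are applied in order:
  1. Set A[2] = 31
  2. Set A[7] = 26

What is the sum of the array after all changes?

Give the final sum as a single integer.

Initial sum: 204
Change 1: A[2] 19 -> 31, delta = 12, sum = 216
Change 2: A[7] 28 -> 26, delta = -2, sum = 214

Answer: 214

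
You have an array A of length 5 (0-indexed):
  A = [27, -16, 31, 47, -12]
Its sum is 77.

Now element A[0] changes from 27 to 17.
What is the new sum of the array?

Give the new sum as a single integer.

Answer: 67

Derivation:
Old value at index 0: 27
New value at index 0: 17
Delta = 17 - 27 = -10
New sum = old_sum + delta = 77 + (-10) = 67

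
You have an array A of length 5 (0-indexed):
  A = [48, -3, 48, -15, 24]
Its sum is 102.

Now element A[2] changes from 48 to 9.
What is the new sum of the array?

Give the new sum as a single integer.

Old value at index 2: 48
New value at index 2: 9
Delta = 9 - 48 = -39
New sum = old_sum + delta = 102 + (-39) = 63

Answer: 63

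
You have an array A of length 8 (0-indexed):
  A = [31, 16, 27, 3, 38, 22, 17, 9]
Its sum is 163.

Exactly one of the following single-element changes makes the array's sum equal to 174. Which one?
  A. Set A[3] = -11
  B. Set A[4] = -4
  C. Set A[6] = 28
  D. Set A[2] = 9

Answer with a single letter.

Option A: A[3] 3->-11, delta=-14, new_sum=163+(-14)=149
Option B: A[4] 38->-4, delta=-42, new_sum=163+(-42)=121
Option C: A[6] 17->28, delta=11, new_sum=163+(11)=174 <-- matches target
Option D: A[2] 27->9, delta=-18, new_sum=163+(-18)=145

Answer: C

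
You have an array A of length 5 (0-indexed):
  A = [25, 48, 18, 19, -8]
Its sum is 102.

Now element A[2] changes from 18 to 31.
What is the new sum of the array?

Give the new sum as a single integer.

Old value at index 2: 18
New value at index 2: 31
Delta = 31 - 18 = 13
New sum = old_sum + delta = 102 + (13) = 115

Answer: 115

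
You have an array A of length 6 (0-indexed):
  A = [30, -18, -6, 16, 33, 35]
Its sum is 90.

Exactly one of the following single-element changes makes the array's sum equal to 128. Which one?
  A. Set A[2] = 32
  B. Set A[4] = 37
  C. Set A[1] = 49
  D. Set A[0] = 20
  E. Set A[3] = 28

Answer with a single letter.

Option A: A[2] -6->32, delta=38, new_sum=90+(38)=128 <-- matches target
Option B: A[4] 33->37, delta=4, new_sum=90+(4)=94
Option C: A[1] -18->49, delta=67, new_sum=90+(67)=157
Option D: A[0] 30->20, delta=-10, new_sum=90+(-10)=80
Option E: A[3] 16->28, delta=12, new_sum=90+(12)=102

Answer: A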